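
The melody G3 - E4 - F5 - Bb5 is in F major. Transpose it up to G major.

A3 F#4 G5 C6

From F up to G is a major second; apply that to each pitch.
G3 → A3
E4 → F#4
F5 → G5
Bb5 → C6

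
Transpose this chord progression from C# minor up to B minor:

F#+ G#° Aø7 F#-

E+ F#° Gø7 E-

C# minor up to B minor is a minor seventh; each chord root moves by that interval while the quality stays the same.
F#+: root F# up a minor seventh → E, giving E+.
G#°: root G# up a minor seventh → F#, giving F#°.
Aø7: root A up a minor seventh → G, giving Gø7.
F#-: root F# up a minor seventh → E, giving E-.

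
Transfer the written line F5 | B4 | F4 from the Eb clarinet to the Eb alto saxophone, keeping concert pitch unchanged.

F6 B5 F5

First find concert pitch: the Eb clarinet sounds a minor third above written, so F5 B4 F4 sounds Ab5 D5 Ab4.
Then write for Eb alto saxophone: it sounds a major sixth below written, so the part must be a major sixth above concert.
Ab5 → F6
D5 → B5
Ab4 → F5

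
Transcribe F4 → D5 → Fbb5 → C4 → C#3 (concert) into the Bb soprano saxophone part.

G4 E5 Gbb5 D4 D#3

The Bb soprano saxophone sounds a major second below written, so the written part must be a major second above concert — transpose each note up.
F4 to G4
D5 to E5
Fbb5 to Gbb5
C4 to D4
C#3 to D#3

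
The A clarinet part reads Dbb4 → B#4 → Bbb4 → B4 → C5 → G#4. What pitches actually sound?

Written C4 on the A clarinet sounds as A3, a minor third lower; apply that shift to every note.
Dbb4 becomes Bbb3
B#4 becomes G##4
Bbb4 becomes Gb4
B4 becomes G#4
C5 becomes A4
G#4 becomes E#4

Bbb3 G##4 Gb4 G#4 A4 E#4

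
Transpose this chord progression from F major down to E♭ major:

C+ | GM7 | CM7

Bb+ FM7 BbM7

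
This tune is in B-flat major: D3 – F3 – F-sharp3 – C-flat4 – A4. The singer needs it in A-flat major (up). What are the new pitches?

B-flat major to A-flat major up is a minor seventh, so every note moves up by that interval.
D3 becomes C4
F3 becomes Eb4
F#3 becomes E4
Cb4 becomes Bbb4
A4 becomes G5

C4 Eb4 E4 Bbb4 G5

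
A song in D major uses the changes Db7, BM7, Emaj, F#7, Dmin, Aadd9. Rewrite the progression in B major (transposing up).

Bb7 G#M7 C#maj D#7 Bmin F#add9

D major up to B major is a major sixth; each chord root moves by that interval while the quality stays the same.
Db7: root Db up a major sixth → Bb, giving Bb7.
BM7: root B up a major sixth → G#, giving G#M7.
Emaj: root E up a major sixth → C#, giving C#maj.
F#7: root F# up a major sixth → D#, giving D#7.
Dmin: root D up a major sixth → B, giving Bmin.
Aadd9: root A up a major sixth → F#, giving F#add9.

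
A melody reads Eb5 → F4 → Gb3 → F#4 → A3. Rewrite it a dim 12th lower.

A3 B2 C2 B#2 D#2

Eb5: a twelfth down reaches A, and 18 semitones makes it A3.
F4: a twelfth down reaches B, and 18 semitones makes it B2.
Gb3 down a diminished twelfth is C2.
F#4: a twelfth down reaches B, and 18 semitones makes it B#2.
A3: a twelfth down reaches D, and 18 semitones makes it D#2.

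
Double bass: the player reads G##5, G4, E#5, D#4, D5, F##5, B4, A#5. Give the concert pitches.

G##4 G3 E#4 D#3 D4 F##4 B3 A#4

Written C4 on the double bass sounds as C3, a perfect octave lower; apply that shift to every note.
G##5 -> G##4
G4 -> G3
E#5 -> E#4
D#4 -> D#3
D5 -> D4
F##5 -> F##4
B4 -> B3
A#5 -> A#4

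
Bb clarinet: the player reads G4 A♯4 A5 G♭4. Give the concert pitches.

Written C4 on the Bb clarinet sounds as Bb3, a major second lower; apply that shift to every note.
G4 becomes F4
A#4 becomes G#4
A5 becomes G5
Gb4 becomes Fb4

F4 G#4 G5 Fb4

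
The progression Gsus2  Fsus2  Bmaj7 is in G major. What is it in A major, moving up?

Asus2 Gsus2 C#maj7

G major up to A major is a major second; each chord root moves by that interval while the quality stays the same.
Gsus2: root G up a major second → A, giving Asus2.
Fsus2: root F up a major second → G, giving Gsus2.
Bmaj7: root B up a major second → C#, giving C#maj7.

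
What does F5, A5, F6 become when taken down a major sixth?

F5 gives Ab4
A5 gives C5
F6 gives Ab5

Ab4 C5 Ab5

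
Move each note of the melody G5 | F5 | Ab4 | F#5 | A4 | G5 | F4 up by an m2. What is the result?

G5 -> Ab5
F5 -> Gb5
Ab4 -> Bbb4
F#5 -> G5
A4 -> Bb4
G5 -> Ab5
F4 -> Gb4

Ab5 Gb5 Bbb4 G5 Bb4 Ab5 Gb4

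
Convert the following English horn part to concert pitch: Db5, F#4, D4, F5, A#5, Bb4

Gb4 B3 G3 Bb4 D#5 Eb4

Written C4 on the English horn sounds as F3, a perfect fifth lower; apply that shift to every note.
Db5 to Gb4
F#4 to B3
D4 to G3
F5 to Bb4
A#5 to D#5
Bb4 to Eb4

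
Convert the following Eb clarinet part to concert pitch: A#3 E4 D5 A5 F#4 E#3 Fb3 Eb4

Written C4 on the Eb clarinet sounds as Eb4, a minor third higher; apply that shift to every note.
A#3 becomes C#4
E4 becomes G4
D5 becomes F5
A5 becomes C6
F#4 becomes A4
E#3 becomes G#3
Fb3 becomes Abb3
Eb4 becomes Gb4

C#4 G4 F5 C6 A4 G#3 Abb3 Gb4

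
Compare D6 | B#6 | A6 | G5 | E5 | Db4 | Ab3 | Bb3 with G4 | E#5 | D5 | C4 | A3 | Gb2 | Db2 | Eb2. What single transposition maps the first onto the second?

Take the first pair: D6 → G4. D to G spans 12 letter names, so the interval is some kind of twelfth.
G4 to D6 is 19 semitones, which makes it a perfect twelfth; the second version is lower, so the direction is down.
Checking another pair — Bb3 → Eb2 — gives the same interval.

down a perfect twelfth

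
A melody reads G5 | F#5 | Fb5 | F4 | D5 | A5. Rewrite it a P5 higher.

D6 C#6 Cb6 C5 A5 E6

A perfect fifth up from G5 gives D6.
F#5: a fifth up reaches C, and 7 semitones makes it C#6.
Fb5: a fifth up reaches C, and 7 semitones makes it Cb6.
F4 up a perfect fifth is C5.
D5 up a perfect fifth is A5.
A perfect fifth up from A5 gives E6.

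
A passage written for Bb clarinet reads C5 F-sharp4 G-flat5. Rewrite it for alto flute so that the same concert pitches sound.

First find concert pitch: the Bb clarinet sounds a major second below written, so C5 F-sharp4 G-flat5 sounds Bb4 E4 Fb5.
Then write for alto flute: it sounds a perfect fourth below written, so the part must be a perfect fourth above concert.
Bb4 → Eb5
E4 → A4
Fb5 → Bbb5

Eb5 A4 Bbb5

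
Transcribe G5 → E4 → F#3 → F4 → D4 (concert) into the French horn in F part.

D6 B4 C#4 C5 A4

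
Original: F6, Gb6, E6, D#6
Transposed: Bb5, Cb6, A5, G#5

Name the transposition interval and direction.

down a perfect fifth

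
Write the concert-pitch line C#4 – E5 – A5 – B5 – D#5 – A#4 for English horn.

G#4 B5 E6 F#6 A#5 E#5

Written C4 sounds as F3 on the English horn, so concert pitches are written a perfect fifth up.
C#4 gives G#4
E5 gives B5
A5 gives E6
B5 gives F#6
D#5 gives A#5
A#4 gives E#5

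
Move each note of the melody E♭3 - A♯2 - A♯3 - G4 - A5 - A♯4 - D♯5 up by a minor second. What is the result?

Fb3 B2 B3 Ab4 Bb5 B4 E5

Eb3: a second up reaches F, and 1 semitone makes it Fb3.
A#2 up a minor second is B2.
A minor second up from A#3 gives B3.
A minor second up from G4 gives Ab4.
A5: a second up reaches B, and 1 semitone makes it Bb5.
A#4: a second up reaches B, and 1 semitone makes it B4.
A minor second up from D#5 gives E5.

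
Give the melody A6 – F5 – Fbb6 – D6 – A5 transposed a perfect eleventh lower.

E5 C4 Cbb5 A4 E4

A6 down a perfect eleventh is E5.
F5 down a perfect eleventh is C4.
Fbb6 down a perfect eleventh is Cbb5.
A perfect eleventh down from D6 gives A4.
A perfect eleventh down from A5 gives E4.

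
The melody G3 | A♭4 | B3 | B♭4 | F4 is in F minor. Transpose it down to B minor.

C#3 D4 E#3 E4 B3

F minor to B minor down is a diminished fifth, so every note moves down by that interval.
G3 gives C#3
Ab4 gives D4
B3 gives E#3
Bb4 gives E4
F4 gives B3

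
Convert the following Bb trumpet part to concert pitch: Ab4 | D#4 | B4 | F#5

Gb4 C#4 A4 E5

Written C4 on the Bb trumpet sounds as Bb3, a major second lower; apply that shift to every note.
Ab4 -> Gb4
D#4 -> C#4
B4 -> A4
F#5 -> E5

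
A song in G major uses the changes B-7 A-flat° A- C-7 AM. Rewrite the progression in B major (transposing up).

D#-7 C° C#- E-7 C#M

G major up to B major is a major third; each chord root moves by that interval while the quality stays the same.
B-7: root B up a major third → D#, giving D#-7.
A-flat°: root A-flat up a major third → C, giving C°.
A-: root A up a major third → C#, giving C#-.
C-7: root C up a major third → E, giving E-7.
AM: root A up a major third → C#, giving C#M.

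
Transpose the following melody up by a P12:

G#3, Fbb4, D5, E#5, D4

D#5 Cbb6 A6 B#6 A5

G#3 to D#5
Fbb4 to Cbb6
D5 to A6
E#5 to B#6
D4 to A5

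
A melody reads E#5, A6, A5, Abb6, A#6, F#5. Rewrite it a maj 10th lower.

E#5 -> C#4
A6 -> F5
A5 -> F4
Abb6 -> Fbb5
A#6 -> F#5
F#5 -> D4

C#4 F5 F4 Fbb5 F#5 D4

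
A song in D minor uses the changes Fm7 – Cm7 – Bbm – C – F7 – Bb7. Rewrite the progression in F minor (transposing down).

Abm7 Ebm7 Dbm Eb Ab7 Db7

D minor down to F minor is a major sixth; each chord root moves by that interval while the quality stays the same.
Fm7: root F down a major sixth → Ab, giving Abm7.
Cm7: root C down a major sixth → Eb, giving Ebm7.
Bbm: root Bb down a major sixth → Db, giving Dbm.
C: root C down a major sixth → Eb, giving Eb.
F7: root F down a major sixth → Ab, giving Ab7.
Bb7: root Bb down a major sixth → Db, giving Db7.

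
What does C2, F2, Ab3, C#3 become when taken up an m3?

Eb2 Ab2 Cb4 E3

C2 -> Eb2
F2 -> Ab2
Ab3 -> Cb4
C#3 -> E3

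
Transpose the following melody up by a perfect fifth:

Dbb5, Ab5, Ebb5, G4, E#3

Abb5 Eb6 Bbb5 D5 B#3

Dbb5 -> Abb5
Ab5 -> Eb6
Ebb5 -> Bbb5
G4 -> D5
E#3 -> B#3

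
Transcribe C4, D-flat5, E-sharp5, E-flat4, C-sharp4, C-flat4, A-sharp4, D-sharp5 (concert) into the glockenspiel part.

C2 Db3 E#3 Eb2 C#2 Cb2 A#2 D#3

Written C4 sounds as C6 on the glockenspiel, so concert pitches are written a perfect fifteenth down.
C4 → C2
Db5 → Db3
E#5 → E#3
Eb4 → Eb2
C#4 → C#2
Cb4 → Cb2
A#4 → A#2
D#5 → D#3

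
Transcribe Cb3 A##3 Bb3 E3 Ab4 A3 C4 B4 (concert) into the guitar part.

Cb4 A##4 Bb4 E4 Ab5 A4 C5 B5

Written C4 sounds as C3 on the guitar, so concert pitches are written a perfect octave up.
Cb3 → Cb4
A##3 → A##4
Bb3 → Bb4
E3 → E4
Ab4 → Ab5
A3 → A4
C4 → C5
B4 → B5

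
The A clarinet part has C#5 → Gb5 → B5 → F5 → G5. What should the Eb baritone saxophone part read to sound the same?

F##6 C7 E#7 B6 C#7

First find concert pitch: the A clarinet sounds a minor third below written, so C#5 Gb5 B5 F5 G5 sounds A#4 Eb5 G#5 D5 E5.
Then write for Eb baritone saxophone: it sounds a major thirteenth below written, so the part must be a major thirteenth above concert.
A#4 → F##6
Eb5 → C7
G#5 → E#7
D5 → B6
E5 → C#7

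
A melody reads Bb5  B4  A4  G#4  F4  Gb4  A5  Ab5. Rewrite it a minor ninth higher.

Cb7 C6 Bb5 A5 Gb5 Abb5 Bb6 Bbb6

Bb5 becomes Cb7
B4 becomes C6
A4 becomes Bb5
G#4 becomes A5
F4 becomes Gb5
Gb4 becomes Abb5
A5 becomes Bb6
Ab5 becomes Bbb6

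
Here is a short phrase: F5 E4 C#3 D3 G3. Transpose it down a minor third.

D5 C#4 A#2 B2 E3

F5 to D5
E4 to C#4
C#3 to A#2
D3 to B2
G3 to E3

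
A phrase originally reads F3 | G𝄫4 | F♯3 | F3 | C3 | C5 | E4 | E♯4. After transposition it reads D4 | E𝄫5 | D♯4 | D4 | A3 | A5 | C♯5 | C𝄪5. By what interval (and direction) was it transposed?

up a major sixth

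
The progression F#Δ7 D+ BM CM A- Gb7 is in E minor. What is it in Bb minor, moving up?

CΔ7 Ab+ FM GbM Eb- Dbb7

E minor up to Bb minor is a diminished fifth; each chord root moves by that interval while the quality stays the same.
F#Δ7: root F# up a diminished fifth → C, giving CΔ7.
D+: root D up a diminished fifth → Ab, giving Ab+.
BM: root B up a diminished fifth → F, giving FM.
CM: root C up a diminished fifth → Gb, giving GbM.
A-: root A up a diminished fifth → Eb, giving Eb-.
Gb7: root Gb up a diminished fifth → Dbb, giving Dbb7.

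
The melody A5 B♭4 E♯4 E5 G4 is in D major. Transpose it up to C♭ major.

Gb6 Abb5 D5 Db6 Fb5

D major to C♭ major up is a diminished seventh, so every note moves up by that interval.
A5 -> Gb6
Bb4 -> Abb5
E#4 -> D5
E5 -> Db6
G4 -> Fb5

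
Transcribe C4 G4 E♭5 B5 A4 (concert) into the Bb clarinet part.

Written C4 sounds as Bb3 on the Bb clarinet, so concert pitches are written a major second up.
C4 to D4
G4 to A4
Eb5 to F5
B5 to C#6
A4 to B4

D4 A4 F5 C#6 B4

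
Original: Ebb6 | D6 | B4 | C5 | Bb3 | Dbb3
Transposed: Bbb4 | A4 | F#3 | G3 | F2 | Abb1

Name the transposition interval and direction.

down a perfect eleventh

From Ebb6 to Bbb4 is 11 letter names — an eleventh of some quality.
Bbb4 to Ebb6 is 17 semitones, which makes it a perfect eleventh; the second version is lower, so the direction is down.
Checking another pair — Dbb3 → Abb1 — gives the same interval.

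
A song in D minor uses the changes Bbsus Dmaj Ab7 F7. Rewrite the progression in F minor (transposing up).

Dbsus Fmaj Cb7 Ab7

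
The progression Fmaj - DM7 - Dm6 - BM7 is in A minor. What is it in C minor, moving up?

Abmaj FM7 Fm6 DM7

A minor up to C minor is a minor third; each chord root moves by that interval while the quality stays the same.
Fmaj: root F up a minor third → Ab, giving Abmaj.
DM7: root D up a minor third → F, giving FM7.
Dm6: root D up a minor third → F, giving Fm6.
BM7: root B up a minor third → D, giving DM7.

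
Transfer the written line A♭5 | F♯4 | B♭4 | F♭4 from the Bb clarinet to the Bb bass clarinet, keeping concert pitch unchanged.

First find concert pitch: the Bb clarinet sounds a major second below written, so A♭5 F♯4 B♭4 F♭4 sounds Gb5 E4 Ab4 Ebb4.
Then write for Bb bass clarinet: it sounds a major ninth below written, so the part must be a major ninth above concert.
Gb5 → Ab6
E4 → F#5
Ab4 → Bb5
Ebb4 → Fb5

Ab6 F#5 Bb5 Fb5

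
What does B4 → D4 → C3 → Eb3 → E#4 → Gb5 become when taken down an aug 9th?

Ab3 Cb3 Bbb1 Dbb2 D3 Fbb4

B4 to Ab3
D4 to Cb3
C3 to Bbb1
Eb3 to Dbb2
E#4 to D3
Gb5 to Fbb4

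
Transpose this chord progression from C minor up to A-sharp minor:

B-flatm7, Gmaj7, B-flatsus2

C minor up to A-sharp minor is an augmented sixth; each chord root moves by that interval while the quality stays the same.
B-flatm7: root B-flat up an augmented sixth → G#, giving G#m7.
Gmaj7: root G up an augmented sixth → E#, giving E#maj7.
B-flatsus2: root B-flat up an augmented sixth → G#, giving G#sus2.

G#m7 E#maj7 G#sus2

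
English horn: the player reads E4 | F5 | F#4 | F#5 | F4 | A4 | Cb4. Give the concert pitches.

A3 Bb4 B3 B4 Bb3 D4 Fb3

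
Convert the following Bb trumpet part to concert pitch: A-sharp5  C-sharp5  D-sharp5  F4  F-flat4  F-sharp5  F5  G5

G#5 B4 C#5 Eb4 Ebb4 E5 Eb5 F5

The Bb trumpet sounds a major second below written, so transpose each written note down a major second.
A#5 to G#5
C#5 to B4
D#5 to C#5
F4 to Eb4
Fb4 to Ebb4
F#5 to E5
F5 to Eb5
G5 to F5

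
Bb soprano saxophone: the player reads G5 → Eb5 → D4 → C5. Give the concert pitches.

F5 Db5 C4 Bb4

The Bb soprano saxophone sounds a major second below written, so transpose each written note down a major second.
G5 becomes F5
Eb5 becomes Db5
D4 becomes C4
C5 becomes Bb4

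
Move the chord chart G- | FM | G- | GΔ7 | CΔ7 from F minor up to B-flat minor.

C- BbM C- CΔ7 FΔ7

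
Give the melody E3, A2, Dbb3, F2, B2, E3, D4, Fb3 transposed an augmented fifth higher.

B#3 E#3 Ab3 C#3 F##3 B#3 A#4 C4

E3: a fifth up reaches B, and 8 semitones makes it B#3.
A2 up an augmented fifth is E#3.
Dbb3 up an augmented fifth is Ab3.
F2: a fifth up reaches C, and 8 semitones makes it C#3.
B2: a fifth up reaches F, and 8 semitones makes it F##3.
An augmented fifth up from E3 gives B#3.
D4: a fifth up reaches A, and 8 semitones makes it A#4.
Fb3: a fifth up reaches C, and 8 semitones makes it C4.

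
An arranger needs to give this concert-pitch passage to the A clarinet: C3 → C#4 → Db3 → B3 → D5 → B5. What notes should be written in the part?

Eb3 E4 Fb3 D4 F5 D6

The A clarinet sounds a minor third below written, so the written part must be a minor third above concert — transpose each note up.
C3 -> Eb3
C#4 -> E4
Db3 -> Fb3
B3 -> D4
D5 -> F5
B5 -> D6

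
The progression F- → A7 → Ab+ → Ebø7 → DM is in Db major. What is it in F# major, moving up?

A#- C##7 C#+ G#ø7 F##M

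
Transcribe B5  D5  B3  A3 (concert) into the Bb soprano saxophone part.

Written C4 sounds as Bb3 on the Bb soprano saxophone, so concert pitches are written a major second up.
B5 gives C#6
D5 gives E5
B3 gives C#4
A3 gives B3

C#6 E5 C#4 B3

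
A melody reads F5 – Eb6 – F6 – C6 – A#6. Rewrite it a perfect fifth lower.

Bb4 Ab5 Bb5 F5 D#6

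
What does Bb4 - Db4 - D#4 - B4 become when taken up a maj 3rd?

Bb4 -> D5
Db4 -> F4
D#4 -> F##4
B4 -> D#5

D5 F4 F##4 D#5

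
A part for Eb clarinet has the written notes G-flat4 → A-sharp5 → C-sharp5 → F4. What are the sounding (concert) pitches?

Bbb4 C#6 E5 Ab4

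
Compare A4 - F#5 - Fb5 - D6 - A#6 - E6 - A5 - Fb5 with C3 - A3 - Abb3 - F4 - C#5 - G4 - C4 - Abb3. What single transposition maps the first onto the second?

down a major thirteenth

From A4 to C3 is 13 letter names — a thirteenth of some quality.
C3 to A4 is 21 semitones, which makes it a major thirteenth; the second version is lower, so the direction is down.
Checking another pair — Fb5 → Abb3 — gives the same interval.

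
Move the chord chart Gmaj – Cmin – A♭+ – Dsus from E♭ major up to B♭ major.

E♭ major up to B♭ major is a perfect fifth; each chord root moves by that interval while the quality stays the same.
Gmaj: root G up a perfect fifth → D, giving Dmaj.
Cmin: root C up a perfect fifth → G, giving Gmin.
A♭+: root A♭ up a perfect fifth → Eb, giving Eb+.
Dsus: root D up a perfect fifth → A, giving Asus.

Dmaj Gmin Eb+ Asus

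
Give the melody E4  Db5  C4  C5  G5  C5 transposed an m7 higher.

D5 Cb6 Bb4 Bb5 F6 Bb5

E4 gives D5
Db5 gives Cb6
C4 gives Bb4
C5 gives Bb5
G5 gives F6
C5 gives Bb5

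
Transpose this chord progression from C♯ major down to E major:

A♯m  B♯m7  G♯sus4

C♯ major down to E major is a major sixth; each chord root moves by that interval while the quality stays the same.
A♯m: root A♯ down a major sixth → C#, giving C#m.
B♯m7: root B♯ down a major sixth → D#, giving D#m7.
G♯sus4: root G♯ down a major sixth → B, giving Bsus4.

C#m D#m7 Bsus4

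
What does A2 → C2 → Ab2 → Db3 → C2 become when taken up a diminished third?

Cb3 Ebb2 Cbb3 Fbb3 Ebb2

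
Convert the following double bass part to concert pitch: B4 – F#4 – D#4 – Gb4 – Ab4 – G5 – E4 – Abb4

B3 F#3 D#3 Gb3 Ab3 G4 E3 Abb3

Written C4 on the double bass sounds as C3, a perfect octave lower; apply that shift to every note.
B4 to B3
F#4 to F#3
D#4 to D#3
Gb4 to Gb3
Ab4 to Ab3
G5 to G4
E4 to E3
Abb4 to Abb3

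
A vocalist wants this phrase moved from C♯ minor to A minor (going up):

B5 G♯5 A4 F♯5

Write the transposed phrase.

C♯ minor to A minor up is a minor sixth, so every note moves up by that interval.
B5 -> G6
G#5 -> E6
A4 -> F5
F#5 -> D6

G6 E6 F5 D6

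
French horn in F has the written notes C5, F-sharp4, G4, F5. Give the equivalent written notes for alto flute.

Bb4 E4 F4 Eb5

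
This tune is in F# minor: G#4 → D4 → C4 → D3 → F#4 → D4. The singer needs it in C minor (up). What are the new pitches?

D5 Ab4 Gb4 Ab3 C5 Ab4

From F# up to C is a diminished fifth; apply that to each pitch.
G#4 to D5
D4 to Ab4
C4 to Gb4
D3 to Ab3
F#4 to C5
D4 to Ab4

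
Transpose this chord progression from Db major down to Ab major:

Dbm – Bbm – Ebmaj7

Abm Fm Bbmaj7

Db major down to Ab major is a perfect fourth; each chord root moves by that interval while the quality stays the same.
Dbm: root Db down a perfect fourth → Ab, giving Abm.
Bbm: root Bb down a perfect fourth → F, giving Fm.
Ebmaj7: root Eb down a perfect fourth → Bb, giving Bbmaj7.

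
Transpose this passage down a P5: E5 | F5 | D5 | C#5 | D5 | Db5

A4 Bb4 G4 F#4 G4 Gb4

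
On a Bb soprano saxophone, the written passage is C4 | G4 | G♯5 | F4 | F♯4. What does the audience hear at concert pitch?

Written C4 on the Bb soprano saxophone sounds as Bb3, a major second lower; apply that shift to every note.
C4 → Bb3
G4 → F4
G#5 → F#5
F4 → Eb4
F#4 → E4

Bb3 F4 F#5 Eb4 E4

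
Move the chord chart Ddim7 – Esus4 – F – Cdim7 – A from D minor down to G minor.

D minor down to G minor is a perfect fifth; each chord root moves by that interval while the quality stays the same.
Ddim7: root D down a perfect fifth → G, giving Gdim7.
Esus4: root E down a perfect fifth → A, giving Asus4.
F: root F down a perfect fifth → Bb, giving Bb.
Cdim7: root C down a perfect fifth → F, giving Fdim7.
A: root A down a perfect fifth → D, giving D.

Gdim7 Asus4 Bb Fdim7 D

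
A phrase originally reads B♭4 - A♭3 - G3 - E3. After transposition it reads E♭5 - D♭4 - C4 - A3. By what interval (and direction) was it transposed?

up a perfect fourth

From Bb4 to Eb5 is 4 letter names — a fourth of some quality.
Bb4 to Eb5 is 5 semitones, which makes it a perfect fourth; the second version is higher, so the direction is up.
Checking another pair — E3 → A3 — gives the same interval.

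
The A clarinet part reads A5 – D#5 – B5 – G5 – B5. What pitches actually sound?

Written C4 on the A clarinet sounds as A3, a minor third lower; apply that shift to every note.
A5 becomes F#5
D#5 becomes B#4
B5 becomes G#5
G5 becomes E5
B5 becomes G#5

F#5 B#4 G#5 E5 G#5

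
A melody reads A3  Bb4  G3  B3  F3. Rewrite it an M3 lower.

F3 Gb4 Eb3 G3 Db3

A3 -> F3
Bb4 -> Gb4
G3 -> Eb3
B3 -> G3
F3 -> Db3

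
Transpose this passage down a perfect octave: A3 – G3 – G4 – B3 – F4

A3 -> A2
G3 -> G2
G4 -> G3
B3 -> B2
F4 -> F3

A2 G2 G3 B2 F3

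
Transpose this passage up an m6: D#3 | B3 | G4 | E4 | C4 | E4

B3 G4 Eb5 C5 Ab4 C5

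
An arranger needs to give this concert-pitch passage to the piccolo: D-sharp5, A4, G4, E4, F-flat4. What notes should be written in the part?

The piccolo sounds a perfect octave above written, so the written part must be a perfect octave below concert — transpose each note down.
D#5 to D#4
A4 to A3
G4 to G3
E4 to E3
Fb4 to Fb3

D#4 A3 G3 E3 Fb3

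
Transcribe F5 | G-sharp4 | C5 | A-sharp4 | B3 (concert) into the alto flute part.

The alto flute sounds a perfect fourth below written, so the written part must be a perfect fourth above concert — transpose each note up.
F5 → Bb5
G#4 → C#5
C5 → F5
A#4 → D#5
B3 → E4

Bb5 C#5 F5 D#5 E4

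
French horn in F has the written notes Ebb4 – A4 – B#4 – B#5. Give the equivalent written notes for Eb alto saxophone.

First find concert pitch: the French horn in F sounds a perfect fifth below written, so Ebb4 A4 B#4 B#5 sounds Abb3 D4 E#4 E#5.
Then write for Eb alto saxophone: it sounds a major sixth below written, so the part must be a major sixth above concert.
Abb3 → Fb4
D4 → B4
E#4 → C##5
E#5 → C##6

Fb4 B4 C##5 C##6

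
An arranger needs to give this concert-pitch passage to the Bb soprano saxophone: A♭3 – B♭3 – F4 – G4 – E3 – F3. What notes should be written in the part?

Bb3 C4 G4 A4 F#3 G3

Written C4 sounds as Bb3 on the Bb soprano saxophone, so concert pitches are written a major second up.
Ab3 → Bb3
Bb3 → C4
F4 → G4
G4 → A4
E3 → F#3
F3 → G3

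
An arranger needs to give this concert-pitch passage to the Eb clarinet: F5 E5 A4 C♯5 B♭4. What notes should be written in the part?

D5 C#5 F#4 A#4 G4

The Eb clarinet sounds a minor third above written, so the written part must be a minor third below concert — transpose each note down.
F5 → D5
E5 → C#5
A4 → F#4
C#5 → A#4
Bb4 → G4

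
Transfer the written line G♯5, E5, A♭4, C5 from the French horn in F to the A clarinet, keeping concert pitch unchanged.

E5 C5 Fb4 Ab4

First find concert pitch: the French horn in F sounds a perfect fifth below written, so G♯5 E5 A♭4 C5 sounds C#5 A4 Db4 F4.
Then write for A clarinet: it sounds a minor third below written, so the part must be a minor third above concert.
C#5 → E5
A4 → C5
Db4 → Fb4
F4 → Ab4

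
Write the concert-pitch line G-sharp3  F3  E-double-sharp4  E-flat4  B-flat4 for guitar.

G#4 F4 E##5 Eb5 Bb5

The guitar sounds a perfect octave below written, so the written part must be a perfect octave above concert — transpose each note up.
G#3 → G#4
F3 → F4
E##4 → E##5
Eb4 → Eb5
Bb4 → Bb5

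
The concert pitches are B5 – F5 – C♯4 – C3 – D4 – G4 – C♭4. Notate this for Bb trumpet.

C#6 G5 D#4 D3 E4 A4 Db4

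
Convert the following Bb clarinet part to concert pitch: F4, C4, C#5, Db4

The Bb clarinet sounds a major second below written, so transpose each written note down a major second.
F4 gives Eb4
C4 gives Bb3
C#5 gives B4
Db4 gives Cb4

Eb4 Bb3 B4 Cb4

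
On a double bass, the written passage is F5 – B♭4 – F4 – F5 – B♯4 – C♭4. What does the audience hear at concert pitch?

F4 Bb3 F3 F4 B#3 Cb3

Written C4 on the double bass sounds as C3, a perfect octave lower; apply that shift to every note.
F5 -> F4
Bb4 -> Bb3
F4 -> F3
F5 -> F4
B#4 -> B#3
Cb4 -> Cb3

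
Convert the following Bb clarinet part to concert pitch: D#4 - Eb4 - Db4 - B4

Written C4 on the Bb clarinet sounds as Bb3, a major second lower; apply that shift to every note.
D#4 -> C#4
Eb4 -> Db4
Db4 -> Cb4
B4 -> A4

C#4 Db4 Cb4 A4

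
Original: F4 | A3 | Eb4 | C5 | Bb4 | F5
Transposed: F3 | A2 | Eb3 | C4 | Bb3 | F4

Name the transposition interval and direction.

down a perfect octave

Take the first pair: F4 → F3. F to F spans 8 letter names, so the interval is some kind of octave.
F3 to F4 is 12 semitones, which makes it a perfect octave; the second version is lower, so the direction is down.
Checking another pair — F5 → F4 — gives the same interval.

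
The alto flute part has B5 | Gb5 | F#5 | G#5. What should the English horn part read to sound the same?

First find concert pitch: the alto flute sounds a perfect fourth below written, so B5 Gb5 F#5 G#5 sounds F#5 Db5 C#5 D#5.
Then write for English horn: it sounds a perfect fifth below written, so the part must be a perfect fifth above concert.
F#5 → C#6
Db5 → Ab5
C#5 → G#5
D#5 → A#5

C#6 Ab5 G#5 A#5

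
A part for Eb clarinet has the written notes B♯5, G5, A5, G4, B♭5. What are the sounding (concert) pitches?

D#6 Bb5 C6 Bb4 Db6

The Eb clarinet sounds a minor third above written, so transpose each written note up a minor third.
B#5 gives D#6
G5 gives Bb5
A5 gives C6
G4 gives Bb4
Bb5 gives Db6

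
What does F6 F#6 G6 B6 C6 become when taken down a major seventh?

Gb5 G5 Ab5 C6 Db5

F6 down a major seventh is Gb5.
F#6: a seventh down reaches G, and 11 semitones makes it G5.
G6 down a major seventh is Ab5.
B6 down a major seventh is C6.
C6 down a major seventh is Db5.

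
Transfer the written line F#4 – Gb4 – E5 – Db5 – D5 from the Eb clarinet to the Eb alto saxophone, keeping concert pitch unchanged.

F#5 Gb5 E6 Db6 D6

First find concert pitch: the Eb clarinet sounds a minor third above written, so F#4 Gb4 E5 Db5 D5 sounds A4 Bbb4 G5 Fb5 F5.
Then write for Eb alto saxophone: it sounds a major sixth below written, so the part must be a major sixth above concert.
A4 → F#5
Bbb4 → Gb5
G5 → E6
Fb5 → Db6
F5 → D6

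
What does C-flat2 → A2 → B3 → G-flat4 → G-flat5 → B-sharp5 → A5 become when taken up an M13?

Ab3 F#4 G#5 Eb6 Eb7 G##7 F#7

Cb2 gives Ab3
A2 gives F#4
B3 gives G#5
Gb4 gives Eb6
Gb5 gives Eb7
B#5 gives G##7
A5 gives F#7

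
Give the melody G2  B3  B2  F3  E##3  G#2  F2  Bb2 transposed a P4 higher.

G2: a fourth up reaches C, and 5 semitones makes it C3.
B3 up a perfect fourth is E4.
B2: a fourth up reaches E, and 5 semitones makes it E3.
A perfect fourth up from F3 gives Bb3.
A perfect fourth up from E##3 gives A##3.
G#2 up a perfect fourth is C#3.
A perfect fourth up from F2 gives Bb2.
A perfect fourth up from Bb2 gives Eb3.

C3 E4 E3 Bb3 A##3 C#3 Bb2 Eb3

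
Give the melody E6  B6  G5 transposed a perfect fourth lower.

E6 down a perfect fourth is B5.
A perfect fourth down from B6 gives F#6.
A perfect fourth down from G5 gives D5.

B5 F#6 D5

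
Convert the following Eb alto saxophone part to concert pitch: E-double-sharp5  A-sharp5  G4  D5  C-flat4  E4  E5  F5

G##4 C#5 Bb3 F4 Ebb3 G3 G4 Ab4

The Eb alto saxophone sounds a major sixth below written, so transpose each written note down a major sixth.
E##5 -> G##4
A#5 -> C#5
G4 -> Bb3
D5 -> F4
Cb4 -> Ebb3
E4 -> G3
E5 -> G4
F5 -> Ab4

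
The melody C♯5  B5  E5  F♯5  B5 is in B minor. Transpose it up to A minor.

B minor to A minor up is a minor seventh, so every note moves up by that interval.
C#5 becomes B5
B5 becomes A6
E5 becomes D6
F#5 becomes E6
B5 becomes A6

B5 A6 D6 E6 A6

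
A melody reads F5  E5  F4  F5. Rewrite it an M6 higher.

D6 C#6 D5 D6

A major sixth up from F5 gives D6.
E5 up a major sixth is C#6.
A major sixth up from F4 gives D5.
A major sixth up from F5 gives D6.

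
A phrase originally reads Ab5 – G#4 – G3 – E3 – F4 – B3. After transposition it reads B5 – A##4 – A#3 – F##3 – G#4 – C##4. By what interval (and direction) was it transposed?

Take the first pair: Ab5 → B5. A to B spans 2 letter names, so the interval is some kind of second.
Ab5 to B5 is 3 semitones, which makes it an augmented second; the second version is higher, so the direction is up.
Checking another pair — B3 → C##4 — gives the same interval.

up an augmented second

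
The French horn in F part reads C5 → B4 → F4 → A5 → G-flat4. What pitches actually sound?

F4 E4 Bb3 D5 Cb4

Written C4 on the French horn in F sounds as F3, a perfect fifth lower; apply that shift to every note.
C5 -> F4
B4 -> E4
F4 -> Bb3
A5 -> D5
Gb4 -> Cb4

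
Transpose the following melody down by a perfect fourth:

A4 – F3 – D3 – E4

E4 C3 A2 B3

A4: a fourth down reaches E, and 5 semitones makes it E4.
A perfect fourth down from F3 gives C3.
A perfect fourth down from D3 gives A2.
E4 down a perfect fourth is B3.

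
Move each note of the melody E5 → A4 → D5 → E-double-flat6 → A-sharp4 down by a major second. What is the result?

D5 G4 C5 Dbb6 G#4

E5 to D5
A4 to G4
D5 to C5
Ebb6 to Dbb6
A#4 to G#4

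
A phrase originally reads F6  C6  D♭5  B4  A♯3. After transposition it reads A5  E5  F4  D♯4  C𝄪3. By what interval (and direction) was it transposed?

down a minor sixth

From F6 to A5 is 6 letter names — a sixth of some quality.
A5 to F6 is 8 semitones, which makes it a minor sixth; the second version is lower, so the direction is down.
Checking another pair — A#3 → C##3 — gives the same interval.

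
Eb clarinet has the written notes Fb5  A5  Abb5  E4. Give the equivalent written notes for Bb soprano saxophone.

Bbb5 D6 Dbb6 A4

First find concert pitch: the Eb clarinet sounds a minor third above written, so Fb5 A5 Abb5 E4 sounds Abb5 C6 Cbb6 G4.
Then write for Bb soprano saxophone: it sounds a major second below written, so the part must be a major second above concert.
Abb5 → Bbb5
C6 → D6
Cbb6 → Dbb6
G4 → A4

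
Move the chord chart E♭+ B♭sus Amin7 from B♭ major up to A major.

D+ Asus G#min7

B♭ major up to A major is a major seventh; each chord root moves by that interval while the quality stays the same.
E♭+: root E♭ up a major seventh → D, giving D+.
B♭sus: root B♭ up a major seventh → A, giving Asus.
Amin7: root A up a major seventh → G#, giving G#min7.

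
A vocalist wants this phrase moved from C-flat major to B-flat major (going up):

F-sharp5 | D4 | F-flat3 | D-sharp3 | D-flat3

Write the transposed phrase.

C-flat major to B-flat major up is a major seventh, so every note moves up by that interval.
F#5 -> E#6
D4 -> C#5
Fb3 -> Eb4
D#3 -> C##4
Db3 -> C4

E#6 C#5 Eb4 C##4 C4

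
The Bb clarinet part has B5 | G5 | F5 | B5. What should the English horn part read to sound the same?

E6 C6 Bb5 E6

First find concert pitch: the Bb clarinet sounds a major second below written, so B5 G5 F5 B5 sounds A5 F5 Eb5 A5.
Then write for English horn: it sounds a perfect fifth below written, so the part must be a perfect fifth above concert.
A5 → E6
F5 → C6
Eb5 → Bb5
A5 → E6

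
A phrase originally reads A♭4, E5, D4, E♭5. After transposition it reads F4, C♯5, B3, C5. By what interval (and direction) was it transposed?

From Ab4 to F4 is 3 letter names — a third of some quality.
F4 to Ab4 is 3 semitones, which makes it a minor third; the second version is lower, so the direction is down.
Checking another pair — Eb5 → C5 — gives the same interval.

down a minor third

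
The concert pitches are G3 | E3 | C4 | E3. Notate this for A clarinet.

Bb3 G3 Eb4 G3

Written C4 sounds as A3 on the A clarinet, so concert pitches are written a minor third up.
G3 gives Bb3
E3 gives G3
C4 gives Eb4
E3 gives G3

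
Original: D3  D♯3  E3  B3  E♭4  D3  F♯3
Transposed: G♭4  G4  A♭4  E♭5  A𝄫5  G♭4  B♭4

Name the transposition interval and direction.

up a diminished eleventh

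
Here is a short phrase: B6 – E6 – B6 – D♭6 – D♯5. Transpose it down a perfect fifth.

E6 A5 E6 Gb5 G#4

B6 becomes E6
E6 becomes A5
B6 becomes E6
Db6 becomes Gb5
D#5 becomes G#4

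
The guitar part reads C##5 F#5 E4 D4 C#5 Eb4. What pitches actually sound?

Written C4 on the guitar sounds as C3, a perfect octave lower; apply that shift to every note.
C##5 becomes C##4
F#5 becomes F#4
E4 becomes E3
D4 becomes D3
C#5 becomes C#4
Eb4 becomes Eb3

C##4 F#4 E3 D3 C#4 Eb3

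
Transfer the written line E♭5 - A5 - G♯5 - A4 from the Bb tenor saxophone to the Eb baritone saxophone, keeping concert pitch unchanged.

Bb5 E6 D#6 E5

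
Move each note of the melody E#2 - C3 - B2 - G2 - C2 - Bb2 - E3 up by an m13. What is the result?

C#4 Ab4 G4 Eb4 Ab3 Gb4 C5

E#2 up a minor thirteenth is C#4.
A minor thirteenth up from C3 gives Ab4.
A minor thirteenth up from B2 gives G4.
G2: a thirteenth up reaches E, and 20 semitones makes it Eb4.
C2 up a minor thirteenth is Ab3.
Bb2 up a minor thirteenth is Gb4.
A minor thirteenth up from E3 gives C5.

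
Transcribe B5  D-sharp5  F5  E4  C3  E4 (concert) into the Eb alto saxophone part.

The Eb alto saxophone sounds a major sixth below written, so the written part must be a major sixth above concert — transpose each note up.
B5 → G#6
D#5 → B#5
F5 → D6
E4 → C#5
C3 → A3
E4 → C#5

G#6 B#5 D6 C#5 A3 C#5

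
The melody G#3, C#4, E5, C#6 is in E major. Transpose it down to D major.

From E down to D is a major second; apply that to each pitch.
G#3 -> F#3
C#4 -> B3
E5 -> D5
C#6 -> B5

F#3 B3 D5 B5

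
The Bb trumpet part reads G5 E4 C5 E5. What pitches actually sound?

F5 D4 Bb4 D5

The Bb trumpet sounds a major second below written, so transpose each written note down a major second.
G5 → F5
E4 → D4
C5 → Bb4
E5 → D5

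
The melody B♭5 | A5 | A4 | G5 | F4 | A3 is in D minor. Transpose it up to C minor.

D minor to C minor up is a minor seventh, so every note moves up by that interval.
Bb5 gives Ab6
A5 gives G6
A4 gives G5
G5 gives F6
F4 gives Eb5
A3 gives G4

Ab6 G6 G5 F6 Eb5 G4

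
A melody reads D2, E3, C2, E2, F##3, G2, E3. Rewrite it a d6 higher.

Bbb2 Cb4 Abb2 Cb3 D4 Ebb3 Cb4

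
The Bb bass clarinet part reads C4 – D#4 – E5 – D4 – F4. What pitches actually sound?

Bb2 C#3 D4 C3 Eb3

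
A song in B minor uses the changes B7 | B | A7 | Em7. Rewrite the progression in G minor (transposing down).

G7 G F7 Cm7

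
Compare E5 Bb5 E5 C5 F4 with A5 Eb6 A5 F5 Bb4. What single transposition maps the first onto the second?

up a perfect fourth

From E5 to A5 is 4 letter names — a fourth of some quality.
E5 to A5 is 5 semitones, which makes it a perfect fourth; the second version is higher, so the direction is up.
Checking another pair — F4 → Bb4 — gives the same interval.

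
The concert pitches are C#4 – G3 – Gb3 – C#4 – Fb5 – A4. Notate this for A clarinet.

E4 Bb3 Bbb3 E4 Abb5 C5

Written C4 sounds as A3 on the A clarinet, so concert pitches are written a minor third up.
C#4 becomes E4
G3 becomes Bb3
Gb3 becomes Bbb3
C#4 becomes E4
Fb5 becomes Abb5
A4 becomes C5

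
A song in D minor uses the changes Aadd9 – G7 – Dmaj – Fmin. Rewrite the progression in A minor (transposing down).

Eadd9 D7 Amaj Cmin

D minor down to A minor is a perfect fourth; each chord root moves by that interval while the quality stays the same.
Aadd9: root A down a perfect fourth → E, giving Eadd9.
G7: root G down a perfect fourth → D, giving D7.
Dmaj: root D down a perfect fourth → A, giving Amaj.
Fmin: root F down a perfect fourth → C, giving Cmin.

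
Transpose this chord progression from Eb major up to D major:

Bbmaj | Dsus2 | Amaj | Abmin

Amaj C#sus2 G#maj Gmin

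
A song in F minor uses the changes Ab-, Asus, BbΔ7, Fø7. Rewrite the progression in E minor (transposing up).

F minor up to E minor is a major seventh; each chord root moves by that interval while the quality stays the same.
Ab-: root Ab up a major seventh → G, giving G-.
Asus: root A up a major seventh → G#, giving G#sus.
BbΔ7: root Bb up a major seventh → A, giving AΔ7.
Fø7: root F up a major seventh → E, giving Eø7.

G- G#sus AΔ7 Eø7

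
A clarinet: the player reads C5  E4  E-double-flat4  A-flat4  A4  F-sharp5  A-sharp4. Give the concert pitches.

A4 C#4 Cb4 F4 F#4 D#5 F##4

The A clarinet sounds a minor third below written, so transpose each written note down a minor third.
C5 to A4
E4 to C#4
Ebb4 to Cb4
Ab4 to F4
A4 to F#4
F#5 to D#5
A#4 to F##4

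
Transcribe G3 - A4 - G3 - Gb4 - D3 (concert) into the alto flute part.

C4 D5 C4 Cb5 G3

The alto flute sounds a perfect fourth below written, so the written part must be a perfect fourth above concert — transpose each note up.
G3 -> C4
A4 -> D5
G3 -> C4
Gb4 -> Cb5
D3 -> G3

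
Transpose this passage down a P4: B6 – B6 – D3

F#6 F#6 A2

B6 -> F#6
B6 -> F#6
D3 -> A2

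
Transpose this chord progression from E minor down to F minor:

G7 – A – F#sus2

Ab7 Bb Gsus2

E minor down to F minor is a major seventh; each chord root moves by that interval while the quality stays the same.
G7: root G down a major seventh → Ab, giving Ab7.
A: root A down a major seventh → Bb, giving Bb.
F#sus2: root F# down a major seventh → G, giving Gsus2.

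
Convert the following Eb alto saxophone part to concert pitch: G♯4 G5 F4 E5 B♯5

The Eb alto saxophone sounds a major sixth below written, so transpose each written note down a major sixth.
G#4 -> B3
G5 -> Bb4
F4 -> Ab3
E5 -> G4
B#5 -> D#5

B3 Bb4 Ab3 G4 D#5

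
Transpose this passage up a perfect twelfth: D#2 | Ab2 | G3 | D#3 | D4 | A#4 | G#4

D#2 up a perfect twelfth is A#3.
Ab2 up a perfect twelfth is Eb4.
G3: a twelfth up reaches D, and 19 semitones makes it D5.
A perfect twelfth up from D#3 gives A#4.
D4 up a perfect twelfth is A5.
A#4: a twelfth up reaches E, and 19 semitones makes it E#6.
G#4: a twelfth up reaches D, and 19 semitones makes it D#6.

A#3 Eb4 D5 A#4 A5 E#6 D#6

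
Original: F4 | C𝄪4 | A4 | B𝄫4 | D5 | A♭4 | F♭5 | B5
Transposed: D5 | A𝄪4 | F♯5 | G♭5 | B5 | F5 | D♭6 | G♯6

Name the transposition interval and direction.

up a major sixth

Take the first pair: F4 → D5. F to D spans 6 letter names, so the interval is some kind of sixth.
F4 to D5 is 9 semitones, which makes it a major sixth; the second version is higher, so the direction is up.
Checking another pair — B5 → G#6 — gives the same interval.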